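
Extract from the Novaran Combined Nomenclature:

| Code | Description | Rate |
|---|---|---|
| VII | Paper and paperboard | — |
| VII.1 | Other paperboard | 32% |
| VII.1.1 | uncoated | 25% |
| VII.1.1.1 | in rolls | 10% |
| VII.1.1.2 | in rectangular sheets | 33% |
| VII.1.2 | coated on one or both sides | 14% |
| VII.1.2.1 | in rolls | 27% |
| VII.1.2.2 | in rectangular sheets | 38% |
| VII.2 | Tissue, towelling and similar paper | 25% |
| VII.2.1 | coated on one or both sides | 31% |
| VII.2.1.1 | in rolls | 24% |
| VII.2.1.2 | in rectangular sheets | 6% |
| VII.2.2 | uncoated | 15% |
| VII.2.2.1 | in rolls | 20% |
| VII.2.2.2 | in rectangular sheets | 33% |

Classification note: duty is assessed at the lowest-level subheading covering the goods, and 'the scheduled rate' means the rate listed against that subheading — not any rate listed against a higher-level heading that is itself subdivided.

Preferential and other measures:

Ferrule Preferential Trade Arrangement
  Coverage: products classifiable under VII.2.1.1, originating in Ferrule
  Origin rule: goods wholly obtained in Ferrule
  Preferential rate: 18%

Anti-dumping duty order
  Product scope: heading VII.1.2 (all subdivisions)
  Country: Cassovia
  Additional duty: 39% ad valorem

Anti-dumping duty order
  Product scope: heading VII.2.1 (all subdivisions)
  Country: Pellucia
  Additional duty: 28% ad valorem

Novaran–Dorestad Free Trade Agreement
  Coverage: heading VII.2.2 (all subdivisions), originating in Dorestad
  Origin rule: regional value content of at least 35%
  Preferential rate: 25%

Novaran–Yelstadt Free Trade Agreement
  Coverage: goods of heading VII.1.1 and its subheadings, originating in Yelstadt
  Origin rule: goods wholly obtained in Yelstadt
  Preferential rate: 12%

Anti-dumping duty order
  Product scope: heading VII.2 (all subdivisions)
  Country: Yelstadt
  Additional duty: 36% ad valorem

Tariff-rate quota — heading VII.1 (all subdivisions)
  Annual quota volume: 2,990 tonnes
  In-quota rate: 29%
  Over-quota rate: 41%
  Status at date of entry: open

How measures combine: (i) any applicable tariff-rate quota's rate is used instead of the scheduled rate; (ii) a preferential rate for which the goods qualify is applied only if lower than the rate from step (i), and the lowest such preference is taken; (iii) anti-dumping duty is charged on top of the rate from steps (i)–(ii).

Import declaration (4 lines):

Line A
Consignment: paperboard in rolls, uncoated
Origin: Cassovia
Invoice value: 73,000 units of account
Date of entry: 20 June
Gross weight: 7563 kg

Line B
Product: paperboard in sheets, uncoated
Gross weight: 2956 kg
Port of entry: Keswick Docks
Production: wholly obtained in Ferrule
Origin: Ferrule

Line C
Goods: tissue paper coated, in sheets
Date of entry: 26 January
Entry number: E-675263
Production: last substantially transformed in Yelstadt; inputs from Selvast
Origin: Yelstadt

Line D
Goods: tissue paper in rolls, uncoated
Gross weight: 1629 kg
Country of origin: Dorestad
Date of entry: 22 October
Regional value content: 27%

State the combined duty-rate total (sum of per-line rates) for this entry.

120%

Line A: paperboard → VII.1; uncoated → VII.1.1; in rolls → VII.1.1.1. Scheduled 10%. quota on VII.1 open → in-quota 29%. → 29%.
Line B: paperboard → VII.1; uncoated → VII.1.1; in sheets → VII.1.1.2. Scheduled 33%. quota on VII.1 open → in-quota 29%; Ferrule agreement on VII.2.1.1: VII.1.1.2 not covered. → 29%.
Line C: tissue paper → VII.2; coated → VII.2.1; in sheets → VII.2.1.2. Scheduled 6%. Yelstadt agreement on VII.1.1: VII.2.1.2 not covered; anti-dumping (Yelstadt, VII.2): +36%; total 6% + 36% = 42%. → 42%.
Line D: tissue paper → VII.2; uncoated → VII.2.2; in rolls → VII.2.2.1. Scheduled 20%. Dorestad agreement on VII.2.2: RVC < 35%. → 20%.
Sum: 29% + 29% + 42% + 20% = 120%.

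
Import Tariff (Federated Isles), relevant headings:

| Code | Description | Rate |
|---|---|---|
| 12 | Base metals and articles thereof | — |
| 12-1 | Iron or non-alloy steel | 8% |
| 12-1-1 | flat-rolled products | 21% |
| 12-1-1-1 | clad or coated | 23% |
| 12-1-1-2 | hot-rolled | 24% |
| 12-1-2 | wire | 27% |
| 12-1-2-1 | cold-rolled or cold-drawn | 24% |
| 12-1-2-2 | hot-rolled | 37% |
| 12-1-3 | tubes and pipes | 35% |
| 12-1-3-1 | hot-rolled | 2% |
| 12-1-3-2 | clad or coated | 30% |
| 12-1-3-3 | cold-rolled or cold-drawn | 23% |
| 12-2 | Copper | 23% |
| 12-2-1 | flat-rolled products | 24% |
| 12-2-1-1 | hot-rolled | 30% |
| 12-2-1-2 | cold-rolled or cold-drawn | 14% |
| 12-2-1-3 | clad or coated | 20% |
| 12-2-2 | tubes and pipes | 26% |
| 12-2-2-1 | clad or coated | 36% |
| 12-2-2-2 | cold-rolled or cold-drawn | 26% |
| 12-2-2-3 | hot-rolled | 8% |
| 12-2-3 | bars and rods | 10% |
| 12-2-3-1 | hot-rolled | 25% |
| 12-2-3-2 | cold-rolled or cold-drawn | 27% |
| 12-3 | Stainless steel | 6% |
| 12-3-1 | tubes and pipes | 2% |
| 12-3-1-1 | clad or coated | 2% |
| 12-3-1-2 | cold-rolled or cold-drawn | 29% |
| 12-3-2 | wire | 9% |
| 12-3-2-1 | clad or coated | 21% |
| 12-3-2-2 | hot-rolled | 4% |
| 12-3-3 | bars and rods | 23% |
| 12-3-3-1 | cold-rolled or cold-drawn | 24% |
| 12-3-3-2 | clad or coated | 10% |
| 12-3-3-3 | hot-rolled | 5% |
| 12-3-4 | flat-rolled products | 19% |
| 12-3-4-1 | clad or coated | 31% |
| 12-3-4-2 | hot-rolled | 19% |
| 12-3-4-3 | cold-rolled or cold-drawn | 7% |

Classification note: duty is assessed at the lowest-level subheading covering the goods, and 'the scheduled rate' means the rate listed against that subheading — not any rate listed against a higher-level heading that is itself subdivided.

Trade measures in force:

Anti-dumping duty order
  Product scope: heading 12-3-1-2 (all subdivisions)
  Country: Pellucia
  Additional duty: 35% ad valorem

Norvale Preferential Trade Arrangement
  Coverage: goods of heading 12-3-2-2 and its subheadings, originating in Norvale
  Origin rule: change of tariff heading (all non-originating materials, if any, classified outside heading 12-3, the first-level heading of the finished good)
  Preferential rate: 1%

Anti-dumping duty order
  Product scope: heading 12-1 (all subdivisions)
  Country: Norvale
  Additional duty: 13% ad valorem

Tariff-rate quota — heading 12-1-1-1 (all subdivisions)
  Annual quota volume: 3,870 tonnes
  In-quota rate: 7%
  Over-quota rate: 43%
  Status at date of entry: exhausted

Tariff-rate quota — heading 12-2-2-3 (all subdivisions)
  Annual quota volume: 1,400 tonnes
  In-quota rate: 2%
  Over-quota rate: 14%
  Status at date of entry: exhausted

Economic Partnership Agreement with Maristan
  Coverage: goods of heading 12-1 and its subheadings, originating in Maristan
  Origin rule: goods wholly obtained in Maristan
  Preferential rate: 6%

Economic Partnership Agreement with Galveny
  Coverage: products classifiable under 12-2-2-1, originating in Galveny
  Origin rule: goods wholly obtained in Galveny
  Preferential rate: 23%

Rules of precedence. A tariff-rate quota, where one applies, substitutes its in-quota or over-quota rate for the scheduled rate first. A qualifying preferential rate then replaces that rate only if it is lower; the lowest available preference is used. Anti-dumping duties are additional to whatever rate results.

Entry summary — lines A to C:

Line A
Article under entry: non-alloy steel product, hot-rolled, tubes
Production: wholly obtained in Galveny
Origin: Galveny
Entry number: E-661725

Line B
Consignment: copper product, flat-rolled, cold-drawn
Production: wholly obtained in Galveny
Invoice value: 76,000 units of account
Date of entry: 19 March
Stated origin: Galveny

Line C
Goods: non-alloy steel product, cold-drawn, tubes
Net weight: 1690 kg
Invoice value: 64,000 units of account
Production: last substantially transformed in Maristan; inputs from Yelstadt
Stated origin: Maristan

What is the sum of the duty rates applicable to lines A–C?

Line A: non-alloy steel → 12-1; tubes → 12-1-3; hot-rolled → 12-1-3-1. Scheduled 2%. Galveny agreement on 12-2-2-1: 12-1-3-1 not covered. → 2%.
Line B: copper → 12-2; flat-rolled → 12-2-1; cold-drawn → 12-2-1-2. Scheduled 14%. Galveny agreement on 12-2-2-1: 12-2-1-2 not covered. → 14%.
Line C: non-alloy steel → 12-1; tubes → 12-1-3; cold-drawn → 12-1-3-3. Scheduled 23%. Maristan agreement on 12-1: not wholly obtained. → 23%.
Sum: 2% + 14% + 23% = 39%.

39%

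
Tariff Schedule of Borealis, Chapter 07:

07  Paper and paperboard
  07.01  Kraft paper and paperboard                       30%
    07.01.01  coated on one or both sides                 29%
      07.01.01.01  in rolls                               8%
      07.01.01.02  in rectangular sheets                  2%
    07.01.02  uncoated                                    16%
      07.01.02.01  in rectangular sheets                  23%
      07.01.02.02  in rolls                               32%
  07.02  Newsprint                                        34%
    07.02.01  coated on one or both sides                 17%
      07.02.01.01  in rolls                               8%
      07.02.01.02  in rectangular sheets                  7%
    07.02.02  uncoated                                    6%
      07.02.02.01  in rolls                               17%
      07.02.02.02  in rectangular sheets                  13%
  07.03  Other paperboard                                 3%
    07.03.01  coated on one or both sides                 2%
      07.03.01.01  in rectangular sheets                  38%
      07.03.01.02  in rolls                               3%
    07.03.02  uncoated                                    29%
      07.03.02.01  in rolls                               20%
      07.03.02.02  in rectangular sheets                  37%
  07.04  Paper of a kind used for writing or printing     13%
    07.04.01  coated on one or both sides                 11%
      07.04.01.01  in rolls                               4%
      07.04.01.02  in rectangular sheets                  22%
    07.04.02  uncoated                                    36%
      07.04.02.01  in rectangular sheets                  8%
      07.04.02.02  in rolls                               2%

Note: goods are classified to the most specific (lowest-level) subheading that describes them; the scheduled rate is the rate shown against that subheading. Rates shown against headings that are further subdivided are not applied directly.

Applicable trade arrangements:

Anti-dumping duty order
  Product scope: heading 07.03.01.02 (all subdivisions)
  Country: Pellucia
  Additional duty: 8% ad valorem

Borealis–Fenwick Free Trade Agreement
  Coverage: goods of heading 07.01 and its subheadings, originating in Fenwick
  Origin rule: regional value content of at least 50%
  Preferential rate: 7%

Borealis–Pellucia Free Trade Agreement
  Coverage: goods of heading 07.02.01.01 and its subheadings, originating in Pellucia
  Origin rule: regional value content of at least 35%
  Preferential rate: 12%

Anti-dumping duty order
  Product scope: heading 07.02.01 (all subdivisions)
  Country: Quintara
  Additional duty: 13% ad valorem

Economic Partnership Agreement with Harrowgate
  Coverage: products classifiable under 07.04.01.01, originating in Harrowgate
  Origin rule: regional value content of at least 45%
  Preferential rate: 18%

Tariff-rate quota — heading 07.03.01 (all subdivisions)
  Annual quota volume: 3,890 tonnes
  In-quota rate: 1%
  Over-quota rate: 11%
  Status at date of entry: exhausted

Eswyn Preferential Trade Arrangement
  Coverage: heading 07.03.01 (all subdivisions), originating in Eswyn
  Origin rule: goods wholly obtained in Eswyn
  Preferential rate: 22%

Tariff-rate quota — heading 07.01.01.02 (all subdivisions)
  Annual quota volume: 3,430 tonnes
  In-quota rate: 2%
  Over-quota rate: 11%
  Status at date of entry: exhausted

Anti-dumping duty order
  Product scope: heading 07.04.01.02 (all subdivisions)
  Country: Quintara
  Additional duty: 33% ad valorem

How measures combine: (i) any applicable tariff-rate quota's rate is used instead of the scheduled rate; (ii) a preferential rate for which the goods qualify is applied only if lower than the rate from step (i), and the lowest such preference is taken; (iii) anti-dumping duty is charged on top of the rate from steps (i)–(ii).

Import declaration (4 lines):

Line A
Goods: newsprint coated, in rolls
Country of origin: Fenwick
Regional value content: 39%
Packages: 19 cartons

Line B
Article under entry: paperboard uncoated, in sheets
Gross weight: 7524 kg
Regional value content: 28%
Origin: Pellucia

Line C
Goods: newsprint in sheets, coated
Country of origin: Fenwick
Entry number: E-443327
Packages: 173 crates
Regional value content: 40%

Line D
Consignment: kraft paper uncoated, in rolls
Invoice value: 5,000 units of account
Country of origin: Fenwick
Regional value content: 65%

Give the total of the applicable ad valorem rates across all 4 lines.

Line A: newsprint → 07.02; coated → 07.02.01; in rolls → 07.02.01.01. Scheduled 8%. Fenwick agreement on 07.01: 07.02.01.01 not covered. → 8%.
Line B: paperboard → 07.03; uncoated → 07.03.02; in sheets → 07.03.02.02. Scheduled 37%. Pellucia agreement on 07.02.01.01: 07.03.02.02 not covered. → 37%.
Line C: newsprint → 07.02; coated → 07.02.01; in sheets → 07.02.01.02. Scheduled 7%. Fenwick agreement on 07.01: 07.02.01.02 not covered. → 7%.
Line D: kraft paper → 07.01; uncoated → 07.01.02; in rolls → 07.01.02.02. Scheduled 32%. Fenwick agreement on 07.01: RVC ≥ 50% → 7% available; preferential 7%. → 7%.
Sum: 8% + 37% + 7% + 7% = 59%.

59%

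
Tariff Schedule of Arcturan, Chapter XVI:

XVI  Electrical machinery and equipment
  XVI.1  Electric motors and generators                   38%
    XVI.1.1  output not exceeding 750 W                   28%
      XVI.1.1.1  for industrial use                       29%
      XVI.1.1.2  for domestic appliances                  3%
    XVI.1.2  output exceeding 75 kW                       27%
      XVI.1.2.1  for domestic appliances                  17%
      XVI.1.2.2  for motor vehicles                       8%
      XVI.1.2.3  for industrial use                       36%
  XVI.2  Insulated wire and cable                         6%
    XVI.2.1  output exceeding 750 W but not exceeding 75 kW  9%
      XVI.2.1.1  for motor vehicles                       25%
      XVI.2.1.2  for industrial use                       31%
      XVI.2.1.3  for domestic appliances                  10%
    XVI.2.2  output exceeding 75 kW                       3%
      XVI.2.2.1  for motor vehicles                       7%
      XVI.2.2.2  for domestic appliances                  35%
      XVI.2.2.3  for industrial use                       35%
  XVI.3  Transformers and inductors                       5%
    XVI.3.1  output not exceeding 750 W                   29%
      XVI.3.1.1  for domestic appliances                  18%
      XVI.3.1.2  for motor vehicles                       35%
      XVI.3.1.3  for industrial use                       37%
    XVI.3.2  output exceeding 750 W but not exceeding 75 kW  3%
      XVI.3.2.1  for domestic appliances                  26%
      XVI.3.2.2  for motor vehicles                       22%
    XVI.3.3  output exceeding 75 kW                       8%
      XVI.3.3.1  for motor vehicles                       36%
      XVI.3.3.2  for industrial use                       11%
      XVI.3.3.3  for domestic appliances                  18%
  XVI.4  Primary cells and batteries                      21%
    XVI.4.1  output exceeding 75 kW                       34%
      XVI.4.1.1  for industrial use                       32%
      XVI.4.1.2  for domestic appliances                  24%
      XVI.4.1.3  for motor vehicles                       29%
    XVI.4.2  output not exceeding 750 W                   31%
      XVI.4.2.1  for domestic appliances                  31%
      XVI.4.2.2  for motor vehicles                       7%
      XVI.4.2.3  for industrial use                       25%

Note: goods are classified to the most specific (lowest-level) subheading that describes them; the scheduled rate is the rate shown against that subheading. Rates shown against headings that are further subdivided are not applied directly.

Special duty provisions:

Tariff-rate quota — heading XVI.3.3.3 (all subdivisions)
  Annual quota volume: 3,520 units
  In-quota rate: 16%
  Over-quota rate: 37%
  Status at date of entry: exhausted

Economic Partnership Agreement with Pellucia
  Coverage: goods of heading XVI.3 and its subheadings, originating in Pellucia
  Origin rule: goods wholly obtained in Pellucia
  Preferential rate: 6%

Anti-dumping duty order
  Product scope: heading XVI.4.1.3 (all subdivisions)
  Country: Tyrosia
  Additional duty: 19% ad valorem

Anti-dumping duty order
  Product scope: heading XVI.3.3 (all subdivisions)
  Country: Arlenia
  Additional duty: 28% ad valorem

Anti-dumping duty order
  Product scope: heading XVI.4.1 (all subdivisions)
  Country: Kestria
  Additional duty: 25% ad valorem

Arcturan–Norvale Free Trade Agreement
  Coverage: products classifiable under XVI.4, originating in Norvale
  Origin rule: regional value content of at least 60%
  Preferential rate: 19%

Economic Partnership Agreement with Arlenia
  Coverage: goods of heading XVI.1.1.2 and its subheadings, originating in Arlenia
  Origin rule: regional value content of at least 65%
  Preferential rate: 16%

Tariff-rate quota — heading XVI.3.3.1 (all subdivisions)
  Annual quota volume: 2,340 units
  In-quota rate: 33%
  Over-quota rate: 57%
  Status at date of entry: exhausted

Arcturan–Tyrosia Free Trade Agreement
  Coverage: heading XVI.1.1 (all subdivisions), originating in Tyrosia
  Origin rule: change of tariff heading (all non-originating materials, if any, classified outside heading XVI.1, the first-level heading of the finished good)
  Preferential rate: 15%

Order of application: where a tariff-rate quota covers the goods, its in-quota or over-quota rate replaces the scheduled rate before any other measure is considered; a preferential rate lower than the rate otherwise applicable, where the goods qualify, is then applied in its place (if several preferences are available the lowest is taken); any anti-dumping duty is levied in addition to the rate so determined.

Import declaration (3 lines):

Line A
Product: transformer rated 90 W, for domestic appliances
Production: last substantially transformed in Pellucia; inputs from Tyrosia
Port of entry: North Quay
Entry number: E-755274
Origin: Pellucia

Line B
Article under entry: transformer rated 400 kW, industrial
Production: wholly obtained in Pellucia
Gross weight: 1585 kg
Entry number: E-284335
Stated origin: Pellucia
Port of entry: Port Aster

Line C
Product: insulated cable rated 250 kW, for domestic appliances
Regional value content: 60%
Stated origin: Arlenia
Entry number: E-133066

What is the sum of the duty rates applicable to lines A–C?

59%

Line A: transformer → XVI.3; rated 90 W → XVI.3.1; for domestic appliances → XVI.3.1.1. Scheduled 18%. Pellucia agreement on XVI.3: not wholly obtained. → 18%.
Line B: transformer → XVI.3; rated 400 kW → XVI.3.3; industrial → XVI.3.3.2. Scheduled 11%. Pellucia agreement on XVI.3: wholly obtained → 6% available; preferential 6%. → 6%.
Line C: insulated cable → XVI.2; rated 250 kW → XVI.2.2; for domestic appliances → XVI.2.2.2. Scheduled 35%. Arlenia agreement on XVI.1.1.2: XVI.2.2.2 not covered. → 35%.
Sum: 18% + 6% + 35% = 59%.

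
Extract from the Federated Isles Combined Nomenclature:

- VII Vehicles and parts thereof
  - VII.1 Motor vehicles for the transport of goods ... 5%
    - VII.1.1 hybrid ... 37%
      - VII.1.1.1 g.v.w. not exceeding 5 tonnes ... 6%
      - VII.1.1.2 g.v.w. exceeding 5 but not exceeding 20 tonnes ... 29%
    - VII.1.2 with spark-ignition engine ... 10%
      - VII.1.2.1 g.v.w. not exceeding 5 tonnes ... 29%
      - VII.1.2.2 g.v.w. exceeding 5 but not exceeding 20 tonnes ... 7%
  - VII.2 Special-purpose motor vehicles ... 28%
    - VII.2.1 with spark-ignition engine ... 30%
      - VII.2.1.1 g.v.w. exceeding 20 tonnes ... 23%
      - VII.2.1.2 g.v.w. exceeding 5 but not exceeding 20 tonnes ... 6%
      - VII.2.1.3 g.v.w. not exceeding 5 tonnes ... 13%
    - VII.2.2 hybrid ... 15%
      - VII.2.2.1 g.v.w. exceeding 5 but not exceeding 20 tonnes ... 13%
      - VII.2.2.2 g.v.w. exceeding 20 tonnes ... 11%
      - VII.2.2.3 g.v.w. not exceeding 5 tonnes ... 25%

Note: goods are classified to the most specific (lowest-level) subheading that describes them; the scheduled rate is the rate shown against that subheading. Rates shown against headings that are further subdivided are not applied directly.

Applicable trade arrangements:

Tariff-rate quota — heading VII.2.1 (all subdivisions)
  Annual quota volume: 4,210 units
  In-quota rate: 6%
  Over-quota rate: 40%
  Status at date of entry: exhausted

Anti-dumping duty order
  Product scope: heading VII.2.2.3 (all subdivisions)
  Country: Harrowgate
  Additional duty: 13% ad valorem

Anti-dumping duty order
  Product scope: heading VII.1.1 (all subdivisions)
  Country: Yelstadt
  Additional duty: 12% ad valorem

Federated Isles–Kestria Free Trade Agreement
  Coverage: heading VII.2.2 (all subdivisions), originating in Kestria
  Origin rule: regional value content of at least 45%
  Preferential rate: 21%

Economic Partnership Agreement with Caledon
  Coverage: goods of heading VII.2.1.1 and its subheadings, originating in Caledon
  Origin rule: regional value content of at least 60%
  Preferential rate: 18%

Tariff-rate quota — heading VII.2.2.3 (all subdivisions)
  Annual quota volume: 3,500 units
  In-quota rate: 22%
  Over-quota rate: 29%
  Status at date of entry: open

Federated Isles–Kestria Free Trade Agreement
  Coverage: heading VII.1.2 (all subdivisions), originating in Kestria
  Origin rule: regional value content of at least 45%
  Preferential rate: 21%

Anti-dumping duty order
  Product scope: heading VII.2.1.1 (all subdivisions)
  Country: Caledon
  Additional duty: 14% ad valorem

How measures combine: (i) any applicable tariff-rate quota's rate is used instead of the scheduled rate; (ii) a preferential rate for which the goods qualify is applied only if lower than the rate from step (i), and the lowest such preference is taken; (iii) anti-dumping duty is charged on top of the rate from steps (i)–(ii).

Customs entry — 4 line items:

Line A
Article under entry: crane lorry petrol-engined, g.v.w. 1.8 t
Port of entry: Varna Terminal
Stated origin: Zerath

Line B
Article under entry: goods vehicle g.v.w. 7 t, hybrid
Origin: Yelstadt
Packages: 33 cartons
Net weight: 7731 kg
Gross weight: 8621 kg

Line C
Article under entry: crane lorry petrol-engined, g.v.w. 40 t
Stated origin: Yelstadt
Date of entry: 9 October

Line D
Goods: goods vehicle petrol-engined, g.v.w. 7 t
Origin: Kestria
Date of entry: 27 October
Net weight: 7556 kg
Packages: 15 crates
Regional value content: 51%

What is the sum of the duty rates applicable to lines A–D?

Line A: crane lorry → VII.2; petrol-engined → VII.2.1; g.v.w. 1.8 t → VII.2.1.3. Scheduled 13%. quota on VII.2.1 exhausted → over-quota 40%. → 40%.
Line B: goods vehicle → VII.1; hybrid → VII.1.1; g.v.w. 7 t → VII.1.1.2. Scheduled 29%. anti-dumping (Yelstadt, VII.1.1): +12%; total 29% + 12% = 41%. → 41%.
Line C: crane lorry → VII.2; petrol-engined → VII.2.1; g.v.w. 40 t → VII.2.1.1. Scheduled 23%. quota on VII.2.1 exhausted → over-quota 40%. → 40%.
Line D: goods vehicle → VII.1; petrol-engined → VII.1.2; g.v.w. 7 t → VII.1.2.2. Scheduled 7%. Kestria agreement on VII.2.2: VII.1.2.2 not covered; Kestria agreement on VII.1.2: RVC ≥ 45% → 21% available; preference 21% not lower than 7% → no reduction. → 7%.
Sum: 40% + 41% + 40% + 7% = 128%.

128%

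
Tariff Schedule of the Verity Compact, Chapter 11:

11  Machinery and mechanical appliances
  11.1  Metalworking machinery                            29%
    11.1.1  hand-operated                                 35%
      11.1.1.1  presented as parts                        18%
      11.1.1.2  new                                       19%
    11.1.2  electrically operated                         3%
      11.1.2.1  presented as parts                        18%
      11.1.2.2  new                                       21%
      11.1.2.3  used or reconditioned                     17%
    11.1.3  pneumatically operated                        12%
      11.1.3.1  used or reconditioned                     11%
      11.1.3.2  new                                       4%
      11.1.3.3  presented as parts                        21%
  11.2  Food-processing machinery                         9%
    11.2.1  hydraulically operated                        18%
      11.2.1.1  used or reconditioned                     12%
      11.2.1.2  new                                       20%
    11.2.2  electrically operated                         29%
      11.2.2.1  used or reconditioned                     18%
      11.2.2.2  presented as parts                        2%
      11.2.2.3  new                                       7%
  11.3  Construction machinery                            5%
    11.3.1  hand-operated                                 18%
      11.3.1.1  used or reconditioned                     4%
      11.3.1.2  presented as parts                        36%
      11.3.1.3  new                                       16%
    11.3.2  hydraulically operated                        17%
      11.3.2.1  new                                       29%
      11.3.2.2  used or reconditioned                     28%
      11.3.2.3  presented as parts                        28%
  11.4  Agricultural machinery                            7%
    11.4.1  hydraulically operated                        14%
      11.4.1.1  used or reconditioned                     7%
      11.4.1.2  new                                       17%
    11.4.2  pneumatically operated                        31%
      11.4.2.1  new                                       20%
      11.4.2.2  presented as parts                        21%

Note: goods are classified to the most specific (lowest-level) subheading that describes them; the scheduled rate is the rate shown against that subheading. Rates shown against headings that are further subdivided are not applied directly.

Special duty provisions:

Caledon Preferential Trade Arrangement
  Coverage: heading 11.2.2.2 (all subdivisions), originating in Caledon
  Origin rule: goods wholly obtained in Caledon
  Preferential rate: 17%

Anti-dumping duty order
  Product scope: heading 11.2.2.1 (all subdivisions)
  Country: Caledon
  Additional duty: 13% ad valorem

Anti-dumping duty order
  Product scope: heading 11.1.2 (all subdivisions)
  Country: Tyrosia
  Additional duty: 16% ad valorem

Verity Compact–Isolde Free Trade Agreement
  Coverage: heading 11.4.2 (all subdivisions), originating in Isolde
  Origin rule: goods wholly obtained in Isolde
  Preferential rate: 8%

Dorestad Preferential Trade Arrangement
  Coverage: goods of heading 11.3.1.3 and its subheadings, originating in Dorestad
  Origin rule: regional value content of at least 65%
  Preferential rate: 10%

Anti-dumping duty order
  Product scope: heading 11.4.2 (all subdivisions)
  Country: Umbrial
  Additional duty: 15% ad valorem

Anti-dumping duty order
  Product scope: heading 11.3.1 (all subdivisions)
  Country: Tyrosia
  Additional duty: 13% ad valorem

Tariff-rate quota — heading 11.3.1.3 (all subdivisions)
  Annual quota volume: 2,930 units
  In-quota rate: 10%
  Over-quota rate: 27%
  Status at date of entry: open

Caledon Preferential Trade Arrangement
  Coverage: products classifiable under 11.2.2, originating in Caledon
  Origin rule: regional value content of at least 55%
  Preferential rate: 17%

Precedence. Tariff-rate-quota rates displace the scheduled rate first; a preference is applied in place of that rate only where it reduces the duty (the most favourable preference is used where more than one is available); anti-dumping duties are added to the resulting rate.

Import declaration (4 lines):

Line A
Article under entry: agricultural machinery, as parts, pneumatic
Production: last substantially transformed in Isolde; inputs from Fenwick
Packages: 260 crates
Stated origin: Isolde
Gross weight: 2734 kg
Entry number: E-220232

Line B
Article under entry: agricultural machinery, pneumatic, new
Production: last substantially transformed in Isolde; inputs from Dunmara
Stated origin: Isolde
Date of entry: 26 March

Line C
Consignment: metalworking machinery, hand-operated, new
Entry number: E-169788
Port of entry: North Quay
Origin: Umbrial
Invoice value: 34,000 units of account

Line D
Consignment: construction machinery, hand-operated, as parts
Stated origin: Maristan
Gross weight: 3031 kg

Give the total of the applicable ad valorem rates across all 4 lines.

Line A: agricultural → 11.4; pneumatic → 11.4.2; as parts → 11.4.2.2. Scheduled 21%. Isolde agreement on 11.4.2: not wholly obtained. → 21%.
Line B: agricultural → 11.4; pneumatic → 11.4.2; new → 11.4.2.1. Scheduled 20%. Isolde agreement on 11.4.2: not wholly obtained. → 20%.
Line C: metalworking → 11.1; hand-operated → 11.1.1; new → 11.1.1.2. Scheduled 19%. No special measure applies. → 19%.
Line D: construction → 11.3; hand-operated → 11.3.1; as parts → 11.3.1.2. Scheduled 36%. No special measure applies. → 36%.
Sum: 21% + 20% + 19% + 36% = 96%.

96%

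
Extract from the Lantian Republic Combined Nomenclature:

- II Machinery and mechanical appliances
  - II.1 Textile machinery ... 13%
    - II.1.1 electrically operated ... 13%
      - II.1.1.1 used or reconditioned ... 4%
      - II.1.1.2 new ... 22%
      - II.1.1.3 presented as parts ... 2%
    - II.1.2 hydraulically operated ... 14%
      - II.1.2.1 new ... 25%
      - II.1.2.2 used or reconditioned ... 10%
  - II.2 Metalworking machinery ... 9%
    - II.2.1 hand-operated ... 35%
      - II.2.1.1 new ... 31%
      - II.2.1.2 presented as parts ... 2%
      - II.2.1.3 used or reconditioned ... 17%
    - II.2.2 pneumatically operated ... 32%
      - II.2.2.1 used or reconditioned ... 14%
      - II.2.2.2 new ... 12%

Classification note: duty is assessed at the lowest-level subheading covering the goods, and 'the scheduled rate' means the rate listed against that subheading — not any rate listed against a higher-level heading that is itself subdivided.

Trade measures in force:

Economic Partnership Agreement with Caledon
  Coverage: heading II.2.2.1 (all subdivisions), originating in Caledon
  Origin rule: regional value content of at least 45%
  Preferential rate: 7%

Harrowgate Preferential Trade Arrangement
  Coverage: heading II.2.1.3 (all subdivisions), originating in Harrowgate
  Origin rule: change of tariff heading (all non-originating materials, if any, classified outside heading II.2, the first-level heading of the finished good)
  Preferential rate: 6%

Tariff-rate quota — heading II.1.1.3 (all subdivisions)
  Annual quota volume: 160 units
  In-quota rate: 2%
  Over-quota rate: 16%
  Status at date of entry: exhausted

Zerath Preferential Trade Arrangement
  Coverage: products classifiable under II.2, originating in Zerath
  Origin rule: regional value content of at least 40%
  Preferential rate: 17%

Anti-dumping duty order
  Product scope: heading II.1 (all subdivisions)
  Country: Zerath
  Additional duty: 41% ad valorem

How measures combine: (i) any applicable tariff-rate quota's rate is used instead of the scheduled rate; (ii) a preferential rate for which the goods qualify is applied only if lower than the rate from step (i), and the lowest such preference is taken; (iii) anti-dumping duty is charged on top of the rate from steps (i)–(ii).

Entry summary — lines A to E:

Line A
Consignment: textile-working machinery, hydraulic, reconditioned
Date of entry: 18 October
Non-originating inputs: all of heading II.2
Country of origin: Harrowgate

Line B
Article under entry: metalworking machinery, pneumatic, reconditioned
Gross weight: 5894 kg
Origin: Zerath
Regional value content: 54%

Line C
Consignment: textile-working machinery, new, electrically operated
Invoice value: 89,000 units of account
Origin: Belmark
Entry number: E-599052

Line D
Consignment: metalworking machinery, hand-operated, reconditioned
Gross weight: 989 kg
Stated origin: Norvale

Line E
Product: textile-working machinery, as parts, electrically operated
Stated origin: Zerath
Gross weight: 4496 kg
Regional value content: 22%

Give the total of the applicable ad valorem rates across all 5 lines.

Line A: textile-working → II.1; hydraulic → II.1.2; reconditioned → II.1.2.2. Scheduled 10%. Harrowgate agreement on II.2.1.3: II.1.2.2 not covered. → 10%.
Line B: metalworking → II.2; pneumatic → II.2.2; reconditioned → II.2.2.1. Scheduled 14%. Zerath agreement on II.2: RVC ≥ 40% → 17% available; preference 17% not lower than 14% → no reduction. → 14%.
Line C: textile-working → II.1; electrically operated → II.1.1; new → II.1.1.2. Scheduled 22%. No special measure applies. → 22%.
Line D: metalworking → II.2; hand-operated → II.2.1; reconditioned → II.2.1.3. Scheduled 17%. No special measure applies. → 17%.
Line E: textile-working → II.1; electrically operated → II.1.1; as parts → II.1.1.3. Scheduled 2%. quota on II.1.1.3 exhausted → over-quota 16%; Zerath agreement on II.2: II.1.1.3 not covered; anti-dumping (Zerath, II.1): +41%; total 16% + 41% = 57%. → 57%.
Sum: 10% + 14% + 22% + 17% + 57% = 120%.

120%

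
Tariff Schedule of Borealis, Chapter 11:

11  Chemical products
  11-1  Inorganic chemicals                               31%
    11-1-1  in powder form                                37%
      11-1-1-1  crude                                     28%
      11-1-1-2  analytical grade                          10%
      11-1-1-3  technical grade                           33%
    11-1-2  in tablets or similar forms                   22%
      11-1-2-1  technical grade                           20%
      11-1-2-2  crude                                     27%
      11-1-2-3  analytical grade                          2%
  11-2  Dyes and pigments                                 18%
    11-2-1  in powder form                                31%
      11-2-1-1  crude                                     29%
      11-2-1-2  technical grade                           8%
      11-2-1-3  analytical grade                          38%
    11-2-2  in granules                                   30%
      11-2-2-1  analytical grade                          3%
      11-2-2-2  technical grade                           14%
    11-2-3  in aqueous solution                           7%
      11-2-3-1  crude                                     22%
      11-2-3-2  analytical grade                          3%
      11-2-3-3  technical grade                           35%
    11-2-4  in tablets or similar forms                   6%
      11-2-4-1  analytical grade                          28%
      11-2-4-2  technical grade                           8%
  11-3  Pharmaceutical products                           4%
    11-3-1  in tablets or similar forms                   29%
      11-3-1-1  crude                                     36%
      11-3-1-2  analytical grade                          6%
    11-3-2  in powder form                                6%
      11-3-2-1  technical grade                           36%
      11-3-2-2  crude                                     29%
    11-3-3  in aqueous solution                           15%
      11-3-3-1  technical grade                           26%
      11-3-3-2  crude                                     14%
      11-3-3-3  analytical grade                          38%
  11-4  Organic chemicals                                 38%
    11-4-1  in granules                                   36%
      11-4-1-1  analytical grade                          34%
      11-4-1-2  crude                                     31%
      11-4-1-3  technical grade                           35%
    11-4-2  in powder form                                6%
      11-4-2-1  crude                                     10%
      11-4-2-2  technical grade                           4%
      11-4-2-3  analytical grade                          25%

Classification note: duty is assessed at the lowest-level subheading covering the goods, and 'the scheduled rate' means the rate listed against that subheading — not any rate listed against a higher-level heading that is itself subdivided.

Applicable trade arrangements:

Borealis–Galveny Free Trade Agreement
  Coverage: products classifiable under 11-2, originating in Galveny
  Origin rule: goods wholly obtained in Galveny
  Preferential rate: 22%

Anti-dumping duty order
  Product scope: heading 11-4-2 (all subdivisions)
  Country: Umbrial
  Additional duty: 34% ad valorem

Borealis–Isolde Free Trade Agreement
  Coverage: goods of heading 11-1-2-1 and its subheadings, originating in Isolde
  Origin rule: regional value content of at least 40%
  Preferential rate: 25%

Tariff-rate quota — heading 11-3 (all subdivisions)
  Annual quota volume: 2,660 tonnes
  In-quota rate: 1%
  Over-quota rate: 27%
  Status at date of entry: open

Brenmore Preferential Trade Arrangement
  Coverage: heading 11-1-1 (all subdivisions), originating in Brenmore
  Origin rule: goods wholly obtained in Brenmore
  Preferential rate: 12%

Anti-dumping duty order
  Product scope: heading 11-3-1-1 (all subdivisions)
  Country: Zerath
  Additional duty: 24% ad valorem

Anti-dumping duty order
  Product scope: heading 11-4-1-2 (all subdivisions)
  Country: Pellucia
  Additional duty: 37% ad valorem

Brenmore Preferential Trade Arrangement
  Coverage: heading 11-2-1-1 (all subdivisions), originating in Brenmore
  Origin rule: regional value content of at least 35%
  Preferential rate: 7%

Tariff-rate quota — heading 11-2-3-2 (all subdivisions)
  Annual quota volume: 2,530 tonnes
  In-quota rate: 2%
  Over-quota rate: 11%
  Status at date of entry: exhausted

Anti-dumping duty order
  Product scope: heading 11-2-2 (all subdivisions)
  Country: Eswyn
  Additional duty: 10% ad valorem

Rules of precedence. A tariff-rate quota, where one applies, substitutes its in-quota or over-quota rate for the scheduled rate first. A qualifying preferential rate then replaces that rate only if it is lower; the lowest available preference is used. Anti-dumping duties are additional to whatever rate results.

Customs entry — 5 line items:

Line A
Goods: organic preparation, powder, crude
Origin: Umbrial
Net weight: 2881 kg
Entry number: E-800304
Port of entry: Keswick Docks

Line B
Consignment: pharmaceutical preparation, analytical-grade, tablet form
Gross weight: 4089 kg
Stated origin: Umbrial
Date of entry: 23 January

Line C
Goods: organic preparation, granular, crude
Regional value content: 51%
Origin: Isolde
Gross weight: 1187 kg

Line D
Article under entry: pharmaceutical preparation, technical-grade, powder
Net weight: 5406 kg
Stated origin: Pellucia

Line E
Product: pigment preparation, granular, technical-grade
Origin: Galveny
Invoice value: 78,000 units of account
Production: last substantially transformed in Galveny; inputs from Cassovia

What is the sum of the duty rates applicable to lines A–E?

91%

Line A: organic → 11-4; powder → 11-4-2; crude → 11-4-2-1. Scheduled 10%. anti-dumping (Umbrial, 11-4-2): +34%; total 10% + 34% = 44%. → 44%.
Line B: pharmaceutical → 11-3; tablet form → 11-3-1; analytical-grade → 11-3-1-2. Scheduled 6%. quota on 11-3 open → in-quota 1%. → 1%.
Line C: organic → 11-4; granular → 11-4-1; crude → 11-4-1-2. Scheduled 31%. Isolde agreement on 11-1-2-1: 11-4-1-2 not covered. → 31%.
Line D: pharmaceutical → 11-3; powder → 11-3-2; technical-grade → 11-3-2-1. Scheduled 36%. quota on 11-3 open → in-quota 1%. → 1%.
Line E: pigment → 11-2; granular → 11-2-2; technical-grade → 11-2-2-2. Scheduled 14%. Galveny agreement on 11-2: not wholly obtained. → 14%.
Sum: 44% + 1% + 31% + 1% + 14% = 91%.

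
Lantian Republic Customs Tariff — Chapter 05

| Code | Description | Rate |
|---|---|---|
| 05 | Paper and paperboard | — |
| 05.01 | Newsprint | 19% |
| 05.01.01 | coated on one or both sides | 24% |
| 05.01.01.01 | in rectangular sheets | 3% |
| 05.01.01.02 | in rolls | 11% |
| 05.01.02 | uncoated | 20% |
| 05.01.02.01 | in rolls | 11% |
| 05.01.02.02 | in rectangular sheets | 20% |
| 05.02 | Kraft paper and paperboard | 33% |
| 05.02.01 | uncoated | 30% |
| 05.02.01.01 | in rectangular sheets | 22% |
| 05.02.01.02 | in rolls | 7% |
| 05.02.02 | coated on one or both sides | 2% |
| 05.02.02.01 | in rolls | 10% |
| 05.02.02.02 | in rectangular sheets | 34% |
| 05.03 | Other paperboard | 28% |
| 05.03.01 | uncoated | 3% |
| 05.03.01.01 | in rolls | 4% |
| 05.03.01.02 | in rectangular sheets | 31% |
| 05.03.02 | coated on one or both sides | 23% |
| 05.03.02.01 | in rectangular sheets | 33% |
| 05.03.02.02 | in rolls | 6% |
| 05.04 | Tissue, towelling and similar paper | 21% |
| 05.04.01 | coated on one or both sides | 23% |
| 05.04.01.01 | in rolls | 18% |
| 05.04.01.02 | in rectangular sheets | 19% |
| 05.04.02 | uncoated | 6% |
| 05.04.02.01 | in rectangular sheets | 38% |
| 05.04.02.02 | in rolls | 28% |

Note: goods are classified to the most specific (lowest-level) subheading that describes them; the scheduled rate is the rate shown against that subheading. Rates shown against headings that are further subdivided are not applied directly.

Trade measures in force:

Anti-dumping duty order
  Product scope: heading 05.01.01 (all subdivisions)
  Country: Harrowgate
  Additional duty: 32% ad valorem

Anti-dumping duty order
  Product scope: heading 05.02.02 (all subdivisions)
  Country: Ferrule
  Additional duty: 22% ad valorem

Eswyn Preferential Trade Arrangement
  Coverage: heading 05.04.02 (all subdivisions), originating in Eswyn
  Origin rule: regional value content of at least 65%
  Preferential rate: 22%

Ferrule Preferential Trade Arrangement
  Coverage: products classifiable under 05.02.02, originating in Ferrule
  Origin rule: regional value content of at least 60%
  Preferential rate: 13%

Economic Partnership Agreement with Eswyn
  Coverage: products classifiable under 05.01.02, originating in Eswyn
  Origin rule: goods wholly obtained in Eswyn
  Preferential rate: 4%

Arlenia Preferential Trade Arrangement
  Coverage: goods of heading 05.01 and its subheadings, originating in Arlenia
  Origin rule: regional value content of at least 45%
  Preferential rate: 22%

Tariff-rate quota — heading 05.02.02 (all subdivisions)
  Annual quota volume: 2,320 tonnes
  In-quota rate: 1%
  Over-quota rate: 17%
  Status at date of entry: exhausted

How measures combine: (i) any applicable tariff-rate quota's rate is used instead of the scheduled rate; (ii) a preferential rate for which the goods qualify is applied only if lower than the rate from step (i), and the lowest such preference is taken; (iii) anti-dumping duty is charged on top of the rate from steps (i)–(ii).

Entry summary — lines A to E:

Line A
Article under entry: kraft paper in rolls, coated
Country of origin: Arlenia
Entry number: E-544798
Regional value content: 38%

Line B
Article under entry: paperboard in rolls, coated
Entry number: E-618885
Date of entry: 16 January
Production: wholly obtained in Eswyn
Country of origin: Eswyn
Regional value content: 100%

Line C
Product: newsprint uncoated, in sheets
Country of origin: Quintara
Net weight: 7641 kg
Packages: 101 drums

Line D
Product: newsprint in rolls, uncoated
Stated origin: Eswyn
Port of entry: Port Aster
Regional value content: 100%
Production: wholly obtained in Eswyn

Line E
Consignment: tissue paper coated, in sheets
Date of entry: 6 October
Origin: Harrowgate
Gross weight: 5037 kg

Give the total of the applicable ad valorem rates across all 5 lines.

Line A: kraft paper → 05.02; coated → 05.02.02; in rolls → 05.02.02.01. Scheduled 10%. quota on 05.02.02 exhausted → over-quota 17%; Arlenia agreement on 05.01: 05.02.02.01 not covered. → 17%.
Line B: paperboard → 05.03; coated → 05.03.02; in rolls → 05.03.02.02. Scheduled 6%. Eswyn agreement on 05.04.02: 05.03.02.02 not covered; Eswyn agreement on 05.01.02: 05.03.02.02 not covered. → 6%.
Line C: newsprint → 05.01; uncoated → 05.01.02; in sheets → 05.01.02.02. Scheduled 20%. No special measure applies. → 20%.
Line D: newsprint → 05.01; uncoated → 05.01.02; in rolls → 05.01.02.01. Scheduled 11%. Eswyn agreement on 05.04.02: 05.01.02.01 not covered; Eswyn agreement on 05.01.02: wholly obtained → 4% available; preferential 4%. → 4%.
Line E: tissue paper → 05.04; coated → 05.04.01; in sheets → 05.04.01.02. Scheduled 19%. No special measure applies. → 19%.
Sum: 17% + 6% + 20% + 4% + 19% = 66%.

66%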